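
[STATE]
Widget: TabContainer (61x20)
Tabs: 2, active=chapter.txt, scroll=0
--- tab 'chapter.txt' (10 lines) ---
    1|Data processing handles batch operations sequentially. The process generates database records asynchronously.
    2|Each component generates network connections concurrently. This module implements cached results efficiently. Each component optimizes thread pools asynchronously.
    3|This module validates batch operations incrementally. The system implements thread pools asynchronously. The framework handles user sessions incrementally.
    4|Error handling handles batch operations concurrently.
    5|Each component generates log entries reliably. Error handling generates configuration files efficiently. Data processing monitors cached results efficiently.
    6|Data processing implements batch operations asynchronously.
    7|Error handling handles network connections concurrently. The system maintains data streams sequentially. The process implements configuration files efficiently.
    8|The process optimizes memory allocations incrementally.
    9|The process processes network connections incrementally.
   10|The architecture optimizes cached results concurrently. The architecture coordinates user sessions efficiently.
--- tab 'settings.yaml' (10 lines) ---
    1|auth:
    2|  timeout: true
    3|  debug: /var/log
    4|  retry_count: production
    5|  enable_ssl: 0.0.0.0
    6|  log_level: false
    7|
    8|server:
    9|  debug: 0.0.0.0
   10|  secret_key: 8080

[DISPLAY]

[chapter.txt]│ settings.yaml                                 
─────────────────────────────────────────────────────────────
Data processing handles batch operations sequentially. The pr
Each component generates network connections concurrently. Th
This module validates batch operations incrementally. The sys
Error handling handles batch operations concurrently.        
Each component generates log entries reliably. Error handling
Data processing implements batch operations asynchronously.  
Error handling handles network connections concurrently. The 
The process optimizes memory allocations incrementally.      
The process processes network connections incrementally.     
The architecture optimizes cached results concurrently. The a
                                                             
                                                             
                                                             
                                                             
                                                             
                                                             
                                                             
                                                             


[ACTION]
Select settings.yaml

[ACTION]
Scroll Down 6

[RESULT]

 chapter.txt │[settings.yaml]                                
─────────────────────────────────────────────────────────────
                                                             
server:                                                      
  debug: 0.0.0.0                                             
  secret_key: 8080                                           
                                                             
                                                             
                                                             
                                                             
                                                             
                                                             
                                                             
                                                             
                                                             
                                                             
                                                             
                                                             
                                                             
                                                             


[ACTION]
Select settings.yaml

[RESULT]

 chapter.txt │[settings.yaml]                                
─────────────────────────────────────────────────────────────
auth:                                                        
  timeout: true                                              
  debug: /var/log                                            
  retry_count: production                                    
  enable_ssl: 0.0.0.0                                        
  log_level: false                                           
                                                             
server:                                                      
  debug: 0.0.0.0                                             
  secret_key: 8080                                           
                                                             
                                                             
                                                             
                                                             
                                                             
                                                             
                                                             
                                                             


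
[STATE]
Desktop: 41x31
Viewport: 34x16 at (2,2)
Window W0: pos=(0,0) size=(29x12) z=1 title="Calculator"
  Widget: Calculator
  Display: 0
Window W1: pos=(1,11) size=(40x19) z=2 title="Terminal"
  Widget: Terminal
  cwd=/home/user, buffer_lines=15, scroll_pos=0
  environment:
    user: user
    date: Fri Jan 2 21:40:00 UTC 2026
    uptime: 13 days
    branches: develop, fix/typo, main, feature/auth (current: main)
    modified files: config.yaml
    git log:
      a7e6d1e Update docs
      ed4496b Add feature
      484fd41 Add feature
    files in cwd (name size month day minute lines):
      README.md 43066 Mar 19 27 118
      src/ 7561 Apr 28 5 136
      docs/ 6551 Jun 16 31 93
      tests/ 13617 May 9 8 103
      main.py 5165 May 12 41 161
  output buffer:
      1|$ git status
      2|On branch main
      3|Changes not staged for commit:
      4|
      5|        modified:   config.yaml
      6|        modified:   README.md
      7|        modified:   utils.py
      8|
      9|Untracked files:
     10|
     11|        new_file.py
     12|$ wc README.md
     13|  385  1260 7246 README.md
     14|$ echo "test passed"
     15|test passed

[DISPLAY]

──────────────────────────┨       
                         0┃       
───┬───┬───┬───┐          ┃       
 7 │ 8 │ 9 │ ÷ │          ┃       
───┼───┼───┼───┤          ┃       
 4 │ 5 │ 6 │ × │          ┃       
───┼───┼───┼───┤          ┃       
 1 │ 2 │ 3 │ - │          ┃       
───┴───┴───┴───┘          ┃       
━━━━━━━━━━━━━━━━━━━━━━━━━━━━━━━━━━
 Terminal                         
──────────────────────────────────
$ git status                      
On branch main                    
Changes not staged for commit:    
                                  


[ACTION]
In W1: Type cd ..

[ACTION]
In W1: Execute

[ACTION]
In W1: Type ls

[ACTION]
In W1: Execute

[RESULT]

──────────────────────────┨       
                         0┃       
───┬───┬───┬───┐          ┃       
 7 │ 8 │ 9 │ ÷ │          ┃       
───┼───┼───┼───┤          ┃       
 4 │ 5 │ 6 │ × │          ┃       
───┼───┼───┼───┤          ┃       
 1 │ 2 │ 3 │ - │          ┃       
───┴───┴───┴───┘          ┃       
━━━━━━━━━━━━━━━━━━━━━━━━━━━━━━━━━━
 Terminal                         
──────────────────────────────────
        modified:   README.md     
        modified:   utils.py      
                                  
Untracked files:                  


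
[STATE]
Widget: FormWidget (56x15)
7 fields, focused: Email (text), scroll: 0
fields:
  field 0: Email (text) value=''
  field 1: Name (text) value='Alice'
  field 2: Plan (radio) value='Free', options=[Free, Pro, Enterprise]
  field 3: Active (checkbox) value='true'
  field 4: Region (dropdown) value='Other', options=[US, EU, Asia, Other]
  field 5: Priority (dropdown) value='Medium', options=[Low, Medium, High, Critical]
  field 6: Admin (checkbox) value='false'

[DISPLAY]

> Email:      [                                        ]
  Name:       [Alice                                   ]
  Plan:       (●) Free  ( ) Pro  ( ) Enterprise         
  Active:     [x]                                       
  Region:     [Other                                  ▼]
  Priority:   [Medium                                 ▼]
  Admin:      [ ]                                       
                                                        
                                                        
                                                        
                                                        
                                                        
                                                        
                                                        
                                                        


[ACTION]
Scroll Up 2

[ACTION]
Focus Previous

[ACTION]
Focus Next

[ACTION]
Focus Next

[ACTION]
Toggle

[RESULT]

  Email:      [                                        ]
> Name:       [Alice                                   ]
  Plan:       (●) Free  ( ) Pro  ( ) Enterprise         
  Active:     [x]                                       
  Region:     [Other                                  ▼]
  Priority:   [Medium                                 ▼]
  Admin:      [ ]                                       
                                                        
                                                        
                                                        
                                                        
                                                        
                                                        
                                                        
                                                        


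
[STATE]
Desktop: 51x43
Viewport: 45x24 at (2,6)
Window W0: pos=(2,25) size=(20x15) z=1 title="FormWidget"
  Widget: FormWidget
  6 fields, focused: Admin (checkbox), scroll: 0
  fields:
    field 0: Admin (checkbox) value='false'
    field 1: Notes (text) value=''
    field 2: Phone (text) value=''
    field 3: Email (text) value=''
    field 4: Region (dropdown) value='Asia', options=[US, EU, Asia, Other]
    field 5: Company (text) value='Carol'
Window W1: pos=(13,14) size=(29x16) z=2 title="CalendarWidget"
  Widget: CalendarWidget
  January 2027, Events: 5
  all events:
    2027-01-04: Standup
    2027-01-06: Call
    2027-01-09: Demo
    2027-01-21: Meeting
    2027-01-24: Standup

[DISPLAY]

                                             
                                             
                                             
                                             
                                             
                                             
                                             
                                             
           ┏━━━━━━━━━━━━━━━━━━━━━━━━━━━┓     
           ┃ CalendarWidget            ┃     
           ┠───────────────────────────┨     
           ┃        January 2027       ┃     
           ┃Mo Tu We Th Fr Sa Su       ┃     
           ┃             1  2  3       ┃     
           ┃ 4*  5  6*  7  8  9* 10    ┃     
           ┃11 12 13 14 15 16 17       ┃     
           ┃18 19 20 21* 22 23 24*     ┃     
           ┃25 26 27 28 29 30 31       ┃     
           ┃                           ┃     
┏━━━━━━━━━━┃                           ┃     
┃ FormWidge┃                           ┃     
┠──────────┃                           ┃     
┃> Admin:  ┃                           ┃     
┃  Notes:  ┗━━━━━━━━━━━━━━━━━━━━━━━━━━━┛     


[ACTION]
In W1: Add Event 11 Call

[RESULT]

                                             
                                             
                                             
                                             
                                             
                                             
                                             
                                             
           ┏━━━━━━━━━━━━━━━━━━━━━━━━━━━┓     
           ┃ CalendarWidget            ┃     
           ┠───────────────────────────┨     
           ┃        January 2027       ┃     
           ┃Mo Tu We Th Fr Sa Su       ┃     
           ┃             1  2  3       ┃     
           ┃ 4*  5  6*  7  8  9* 10    ┃     
           ┃11* 12 13 14 15 16 17      ┃     
           ┃18 19 20 21* 22 23 24*     ┃     
           ┃25 26 27 28 29 30 31       ┃     
           ┃                           ┃     
┏━━━━━━━━━━┃                           ┃     
┃ FormWidge┃                           ┃     
┠──────────┃                           ┃     
┃> Admin:  ┃                           ┃     
┃  Notes:  ┗━━━━━━━━━━━━━━━━━━━━━━━━━━━┛     


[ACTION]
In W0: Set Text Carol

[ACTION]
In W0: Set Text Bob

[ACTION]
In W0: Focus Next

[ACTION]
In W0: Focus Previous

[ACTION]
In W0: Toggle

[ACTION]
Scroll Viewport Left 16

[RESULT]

                                             
                                             
                                             
                                             
                                             
                                             
                                             
                                             
             ┏━━━━━━━━━━━━━━━━━━━━━━━━━━━┓   
             ┃ CalendarWidget            ┃   
             ┠───────────────────────────┨   
             ┃        January 2027       ┃   
             ┃Mo Tu We Th Fr Sa Su       ┃   
             ┃             1  2  3       ┃   
             ┃ 4*  5  6*  7  8  9* 10    ┃   
             ┃11* 12 13 14 15 16 17      ┃   
             ┃18 19 20 21* 22 23 24*     ┃   
             ┃25 26 27 28 29 30 31       ┃   
             ┃                           ┃   
  ┏━━━━━━━━━━┃                           ┃   
  ┃ FormWidge┃                           ┃   
  ┠──────────┃                           ┃   
  ┃> Admin:  ┃                           ┃   
  ┃  Notes:  ┗━━━━━━━━━━━━━━━━━━━━━━━━━━━┛   


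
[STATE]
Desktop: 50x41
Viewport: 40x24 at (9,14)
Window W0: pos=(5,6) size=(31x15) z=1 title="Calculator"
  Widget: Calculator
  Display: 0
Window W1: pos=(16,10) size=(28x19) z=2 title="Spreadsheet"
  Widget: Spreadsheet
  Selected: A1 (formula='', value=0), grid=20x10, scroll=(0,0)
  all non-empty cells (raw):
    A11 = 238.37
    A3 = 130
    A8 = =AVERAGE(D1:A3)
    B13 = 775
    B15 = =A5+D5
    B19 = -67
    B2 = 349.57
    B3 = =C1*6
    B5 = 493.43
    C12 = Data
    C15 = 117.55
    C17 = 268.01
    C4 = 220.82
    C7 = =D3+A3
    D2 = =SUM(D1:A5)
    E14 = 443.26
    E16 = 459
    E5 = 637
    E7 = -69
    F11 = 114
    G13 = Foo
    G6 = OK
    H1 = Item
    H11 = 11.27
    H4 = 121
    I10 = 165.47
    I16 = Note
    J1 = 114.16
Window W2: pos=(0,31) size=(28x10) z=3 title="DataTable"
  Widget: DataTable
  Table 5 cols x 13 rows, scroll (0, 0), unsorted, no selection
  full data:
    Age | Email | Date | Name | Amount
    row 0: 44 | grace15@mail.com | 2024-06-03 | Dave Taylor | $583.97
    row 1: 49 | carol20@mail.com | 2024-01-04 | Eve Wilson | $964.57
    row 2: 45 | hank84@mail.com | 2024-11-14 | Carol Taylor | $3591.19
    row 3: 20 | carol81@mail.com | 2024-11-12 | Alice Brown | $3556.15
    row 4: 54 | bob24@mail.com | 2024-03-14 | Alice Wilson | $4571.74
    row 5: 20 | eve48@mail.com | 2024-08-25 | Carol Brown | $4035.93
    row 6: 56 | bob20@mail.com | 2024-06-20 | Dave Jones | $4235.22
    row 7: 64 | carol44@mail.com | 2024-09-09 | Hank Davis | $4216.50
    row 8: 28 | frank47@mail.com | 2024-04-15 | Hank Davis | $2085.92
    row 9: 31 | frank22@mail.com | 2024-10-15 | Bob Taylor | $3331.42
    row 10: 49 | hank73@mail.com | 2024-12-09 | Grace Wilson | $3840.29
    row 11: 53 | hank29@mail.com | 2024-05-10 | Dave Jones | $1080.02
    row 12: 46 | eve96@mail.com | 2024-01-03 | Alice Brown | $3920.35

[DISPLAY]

─┼───┼─┃       A       B       C  ┃     
 │ 2 │ ┃--------------------------┃     
─┼───┼─┃  1      [0]       0      ┃     
 │ . │ ┃  2        0  349.57      ┃     
─┼───┼─┃  3      130       0      ┃     
 │ MC│ ┃  4        0       0  220.┃     
━━━━━━━┃  5        0  493.43      ┃     
       ┃  6        0       0      ┃     
       ┃  7        0       0     1┃     
       ┃  8 #CIRC!         0      ┃     
       ┃  9        0       0      ┃     
       ┃ 10        0       0      ┃     
       ┃ 11   238.37       0      ┃     
       ┃ 12        0       0Data  ┃     
       ┗━━━━━━━━━━━━━━━━━━━━━━━━━━┛     
                                        
                                        
━━━━━━━━━━━━━━━━━━┓                     
le                ┃                     
──────────────────┨                     
l           │Date ┃                     
────────────┼─────┃                     
e15@mail.com│2024-┃                     
l20@mail.com│2024-┃                     


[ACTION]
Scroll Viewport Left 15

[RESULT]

     ┃├───┼───┼─┃       A       B       
     ┃│ 1 │ 2 │ ┃-----------------------
     ┃├───┼───┼─┃  1      [0]       0   
     ┃│ 0 │ . │ ┃  2        0  349.57   
     ┃├───┼───┼─┃  3      130       0   
     ┃│ C │ MC│ ┃  4        0       0  2
     ┗━━━━━━━━━━┃  5        0  493.43   
                ┃  6        0       0   
                ┃  7        0       0   
                ┃  8 #CIRC!         0   
                ┃  9        0       0   
                ┃ 10        0       0   
                ┃ 11   238.37       0   
                ┃ 12        0       0Dat
                ┗━━━━━━━━━━━━━━━━━━━━━━━
                                        
                                        
┏━━━━━━━━━━━━━━━━━━━━━━━━━━┓            
┃ DataTable                ┃            
┠──────────────────────────┨            
┃Age│Email           │Date ┃            
┃───┼────────────────┼─────┃            
┃44 │grace15@mail.com│2024-┃            
┃49 │carol20@mail.com│2024-┃            


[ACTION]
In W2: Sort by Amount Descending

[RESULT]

     ┃├───┼───┼─┃       A       B       
     ┃│ 1 │ 2 │ ┃-----------------------
     ┃├───┼───┼─┃  1      [0]       0   
     ┃│ 0 │ . │ ┃  2        0  349.57   
     ┃├───┼───┼─┃  3      130       0   
     ┃│ C │ MC│ ┃  4        0       0  2
     ┗━━━━━━━━━━┃  5        0  493.43   
                ┃  6        0       0   
                ┃  7        0       0   
                ┃  8 #CIRC!         0   
                ┃  9        0       0   
                ┃ 10        0       0   
                ┃ 11   238.37       0   
                ┃ 12        0       0Dat
                ┗━━━━━━━━━━━━━━━━━━━━━━━
                                        
                                        
┏━━━━━━━━━━━━━━━━━━━━━━━━━━┓            
┃ DataTable                ┃            
┠──────────────────────────┨            
┃Age│Email           │Date ┃            
┃───┼────────────────┼─────┃            
┃54 │bob24@mail.com  │2024-┃            
┃56 │bob20@mail.com  │2024-┃            


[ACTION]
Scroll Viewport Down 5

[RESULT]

     ┃│ 0 │ . │ ┃  2        0  349.57   
     ┃├───┼───┼─┃  3      130       0   
     ┃│ C │ MC│ ┃  4        0       0  2
     ┗━━━━━━━━━━┃  5        0  493.43   
                ┃  6        0       0   
                ┃  7        0       0   
                ┃  8 #CIRC!         0   
                ┃  9        0       0   
                ┃ 10        0       0   
                ┃ 11   238.37       0   
                ┃ 12        0       0Dat
                ┗━━━━━━━━━━━━━━━━━━━━━━━
                                        
                                        
┏━━━━━━━━━━━━━━━━━━━━━━━━━━┓            
┃ DataTable                ┃            
┠──────────────────────────┨            
┃Age│Email           │Date ┃            
┃───┼────────────────┼─────┃            
┃54 │bob24@mail.com  │2024-┃            
┃56 │bob20@mail.com  │2024-┃            
┃64 │carol44@mail.com│2024-┃            
┃20 │eve48@mail.com  │2024-┃            
┗━━━━━━━━━━━━━━━━━━━━━━━━━━┛            


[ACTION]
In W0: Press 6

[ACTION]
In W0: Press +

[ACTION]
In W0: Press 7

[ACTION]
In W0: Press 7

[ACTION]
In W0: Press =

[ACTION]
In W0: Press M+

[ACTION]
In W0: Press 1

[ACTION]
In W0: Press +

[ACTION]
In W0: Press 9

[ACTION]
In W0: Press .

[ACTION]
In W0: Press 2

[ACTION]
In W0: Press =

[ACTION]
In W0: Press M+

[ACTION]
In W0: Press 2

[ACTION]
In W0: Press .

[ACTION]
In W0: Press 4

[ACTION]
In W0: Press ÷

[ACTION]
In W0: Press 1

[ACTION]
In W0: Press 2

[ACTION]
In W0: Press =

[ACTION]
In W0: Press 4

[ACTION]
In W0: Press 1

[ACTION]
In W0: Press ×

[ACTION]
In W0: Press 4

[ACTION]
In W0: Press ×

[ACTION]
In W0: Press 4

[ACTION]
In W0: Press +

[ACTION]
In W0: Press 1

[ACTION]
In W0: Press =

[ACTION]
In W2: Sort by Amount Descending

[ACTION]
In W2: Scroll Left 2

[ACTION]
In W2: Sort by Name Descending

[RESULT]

     ┃│ 0 │ . │ ┃  2        0  349.57   
     ┃├───┼───┼─┃  3      130       0   
     ┃│ C │ MC│ ┃  4        0       0  2
     ┗━━━━━━━━━━┃  5        0  493.43   
                ┃  6        0       0   
                ┃  7        0       0   
                ┃  8 #CIRC!         0   
                ┃  9        0       0   
                ┃ 10        0       0   
                ┃ 11   238.37       0   
                ┃ 12        0       0Dat
                ┗━━━━━━━━━━━━━━━━━━━━━━━
                                        
                                        
┏━━━━━━━━━━━━━━━━━━━━━━━━━━┓            
┃ DataTable                ┃            
┠──────────────────────────┨            
┃Age│Email           │Date ┃            
┃───┼────────────────┼─────┃            
┃64 │carol44@mail.com│2024-┃            
┃28 │frank47@mail.com│2024-┃            
┃49 │hank73@mail.com │2024-┃            
┃49 │carol20@mail.com│2024-┃            
┗━━━━━━━━━━━━━━━━━━━━━━━━━━┛            


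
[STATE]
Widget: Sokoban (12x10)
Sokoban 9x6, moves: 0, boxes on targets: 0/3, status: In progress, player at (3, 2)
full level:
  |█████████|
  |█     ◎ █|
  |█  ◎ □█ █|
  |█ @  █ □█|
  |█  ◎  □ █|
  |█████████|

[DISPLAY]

█████████   
█     ◎ █   
█  ◎ □█ █   
█ @  █ □█   
█  ◎  □ █   
█████████   
Moves: 0  0/
            
            
            


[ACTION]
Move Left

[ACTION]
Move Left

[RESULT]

█████████   
█     ◎ █   
█  ◎ □█ █   
█@   █ □█   
█  ◎  □ █   
█████████   
Moves: 1  0/
            
            
            


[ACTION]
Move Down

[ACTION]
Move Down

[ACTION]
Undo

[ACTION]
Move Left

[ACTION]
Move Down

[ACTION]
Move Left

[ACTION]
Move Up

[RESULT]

█████████   
█     ◎ █   
█  ◎ □█ █   
█@   █ □█   
█  ◎  □ █   
█████████   
Moves: 3  0/
            
            
            


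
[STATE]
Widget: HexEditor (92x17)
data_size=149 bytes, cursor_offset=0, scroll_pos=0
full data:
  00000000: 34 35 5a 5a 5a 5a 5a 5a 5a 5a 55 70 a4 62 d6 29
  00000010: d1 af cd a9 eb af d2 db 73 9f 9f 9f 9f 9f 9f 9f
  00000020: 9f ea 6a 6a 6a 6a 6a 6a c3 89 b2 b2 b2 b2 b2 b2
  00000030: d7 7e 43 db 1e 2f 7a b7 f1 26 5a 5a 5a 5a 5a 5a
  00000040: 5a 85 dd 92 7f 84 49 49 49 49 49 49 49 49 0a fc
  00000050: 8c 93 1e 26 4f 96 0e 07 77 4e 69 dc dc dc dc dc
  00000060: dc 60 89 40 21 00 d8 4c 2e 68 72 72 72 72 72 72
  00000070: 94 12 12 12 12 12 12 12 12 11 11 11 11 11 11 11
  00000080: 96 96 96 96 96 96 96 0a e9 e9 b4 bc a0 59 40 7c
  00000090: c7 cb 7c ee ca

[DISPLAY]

00000000  34 35 5a 5a 5a 5a 5a 5a  5a 5a 55 70 a4 62 d6 29  |45ZZZZZZZZUp.b.)|              
00000010  d1 af cd a9 eb af d2 db  73 9f 9f 9f 9f 9f 9f 9f  |........s.......|              
00000020  9f ea 6a 6a 6a 6a 6a 6a  c3 89 b2 b2 b2 b2 b2 b2  |..jjjjjj........|              
00000030  d7 7e 43 db 1e 2f 7a b7  f1 26 5a 5a 5a 5a 5a 5a  |.~C../z..&ZZZZZZ|              
00000040  5a 85 dd 92 7f 84 49 49  49 49 49 49 49 49 0a fc  |Z.....IIIIIIII..|              
00000050  8c 93 1e 26 4f 96 0e 07  77 4e 69 dc dc dc dc dc  |...&O...wNi.....|              
00000060  dc 60 89 40 21 00 d8 4c  2e 68 72 72 72 72 72 72  |.`.@!..L.hrrrrrr|              
00000070  94 12 12 12 12 12 12 12  12 11 11 11 11 11 11 11  |................|              
00000080  96 96 96 96 96 96 96 0a  e9 e9 b4 bc a0 59 40 7c  |.............Y@||              
00000090  c7 cb 7c ee ca                                    |..|..           |              
                                                                                            
                                                                                            
                                                                                            
                                                                                            
                                                                                            
                                                                                            
                                                                                            


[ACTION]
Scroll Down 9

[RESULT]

00000090  c7 cb 7c ee ca                                    |..|..           |              
                                                                                            
                                                                                            
                                                                                            
                                                                                            
                                                                                            
                                                                                            
                                                                                            
                                                                                            
                                                                                            
                                                                                            
                                                                                            
                                                                                            
                                                                                            
                                                                                            
                                                                                            
                                                                                            


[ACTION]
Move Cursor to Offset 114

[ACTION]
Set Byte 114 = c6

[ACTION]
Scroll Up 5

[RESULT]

00000040  5a 85 dd 92 7f 84 49 49  49 49 49 49 49 49 0a fc  |Z.....IIIIIIII..|              
00000050  8c 93 1e 26 4f 96 0e 07  77 4e 69 dc dc dc dc dc  |...&O...wNi.....|              
00000060  dc 60 89 40 21 00 d8 4c  2e 68 72 72 72 72 72 72  |.`.@!..L.hrrrrrr|              
00000070  94 12 C6 12 12 12 12 12  12 11 11 11 11 11 11 11  |................|              
00000080  96 96 96 96 96 96 96 0a  e9 e9 b4 bc a0 59 40 7c  |.............Y@||              
00000090  c7 cb 7c ee ca                                    |..|..           |              
                                                                                            
                                                                                            
                                                                                            
                                                                                            
                                                                                            
                                                                                            
                                                                                            
                                                                                            
                                                                                            
                                                                                            
                                                                                            


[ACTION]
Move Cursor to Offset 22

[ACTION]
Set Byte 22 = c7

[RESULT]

00000040  5a 85 dd 92 7f 84 49 49  49 49 49 49 49 49 0a fc  |Z.....IIIIIIII..|              
00000050  8c 93 1e 26 4f 96 0e 07  77 4e 69 dc dc dc dc dc  |...&O...wNi.....|              
00000060  dc 60 89 40 21 00 d8 4c  2e 68 72 72 72 72 72 72  |.`.@!..L.hrrrrrr|              
00000070  94 12 c6 12 12 12 12 12  12 11 11 11 11 11 11 11  |................|              
00000080  96 96 96 96 96 96 96 0a  e9 e9 b4 bc a0 59 40 7c  |.............Y@||              
00000090  c7 cb 7c ee ca                                    |..|..           |              
                                                                                            
                                                                                            
                                                                                            
                                                                                            
                                                                                            
                                                                                            
                                                                                            
                                                                                            
                                                                                            
                                                                                            
                                                                                            


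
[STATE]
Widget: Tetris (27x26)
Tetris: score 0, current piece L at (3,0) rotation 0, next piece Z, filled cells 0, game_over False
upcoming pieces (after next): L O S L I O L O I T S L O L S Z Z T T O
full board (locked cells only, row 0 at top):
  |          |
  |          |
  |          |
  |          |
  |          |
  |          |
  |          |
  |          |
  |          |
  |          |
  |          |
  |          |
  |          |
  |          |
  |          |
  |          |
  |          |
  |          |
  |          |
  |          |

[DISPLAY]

     ▒    │Next:           
   ▒▒▒    │▓▓              
          │ ▓▓             
          │                
          │                
          │                
          │Score:          
          │0               
          │                
          │                
          │                
          │                
          │                
          │                
          │                
          │                
          │                
          │                
          │                
          │                
          │                
          │                
          │                
          │                
          │                
          │                


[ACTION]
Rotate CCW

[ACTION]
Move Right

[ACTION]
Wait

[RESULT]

          │Next:           
    ▒▒    │▓▓              
     ▒    │ ▓▓             
     ▒    │                
          │                
          │                
          │Score:          
          │0               
          │                
          │                
          │                
          │                
          │                
          │                
          │                
          │                
          │                
          │                
          │                
          │                
          │                
          │                
          │                
          │                
          │                
          │                


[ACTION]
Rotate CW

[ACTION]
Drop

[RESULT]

          │Next:           
          │▓▓              
      ▒   │ ▓▓             
    ▒▒▒   │                
          │                
          │                
          │Score:          
          │0               
          │                
          │                
          │                
          │                
          │                
          │                
          │                
          │                
          │                
          │                
          │                
          │                
          │                
          │                
          │                
          │                
          │                
          │                


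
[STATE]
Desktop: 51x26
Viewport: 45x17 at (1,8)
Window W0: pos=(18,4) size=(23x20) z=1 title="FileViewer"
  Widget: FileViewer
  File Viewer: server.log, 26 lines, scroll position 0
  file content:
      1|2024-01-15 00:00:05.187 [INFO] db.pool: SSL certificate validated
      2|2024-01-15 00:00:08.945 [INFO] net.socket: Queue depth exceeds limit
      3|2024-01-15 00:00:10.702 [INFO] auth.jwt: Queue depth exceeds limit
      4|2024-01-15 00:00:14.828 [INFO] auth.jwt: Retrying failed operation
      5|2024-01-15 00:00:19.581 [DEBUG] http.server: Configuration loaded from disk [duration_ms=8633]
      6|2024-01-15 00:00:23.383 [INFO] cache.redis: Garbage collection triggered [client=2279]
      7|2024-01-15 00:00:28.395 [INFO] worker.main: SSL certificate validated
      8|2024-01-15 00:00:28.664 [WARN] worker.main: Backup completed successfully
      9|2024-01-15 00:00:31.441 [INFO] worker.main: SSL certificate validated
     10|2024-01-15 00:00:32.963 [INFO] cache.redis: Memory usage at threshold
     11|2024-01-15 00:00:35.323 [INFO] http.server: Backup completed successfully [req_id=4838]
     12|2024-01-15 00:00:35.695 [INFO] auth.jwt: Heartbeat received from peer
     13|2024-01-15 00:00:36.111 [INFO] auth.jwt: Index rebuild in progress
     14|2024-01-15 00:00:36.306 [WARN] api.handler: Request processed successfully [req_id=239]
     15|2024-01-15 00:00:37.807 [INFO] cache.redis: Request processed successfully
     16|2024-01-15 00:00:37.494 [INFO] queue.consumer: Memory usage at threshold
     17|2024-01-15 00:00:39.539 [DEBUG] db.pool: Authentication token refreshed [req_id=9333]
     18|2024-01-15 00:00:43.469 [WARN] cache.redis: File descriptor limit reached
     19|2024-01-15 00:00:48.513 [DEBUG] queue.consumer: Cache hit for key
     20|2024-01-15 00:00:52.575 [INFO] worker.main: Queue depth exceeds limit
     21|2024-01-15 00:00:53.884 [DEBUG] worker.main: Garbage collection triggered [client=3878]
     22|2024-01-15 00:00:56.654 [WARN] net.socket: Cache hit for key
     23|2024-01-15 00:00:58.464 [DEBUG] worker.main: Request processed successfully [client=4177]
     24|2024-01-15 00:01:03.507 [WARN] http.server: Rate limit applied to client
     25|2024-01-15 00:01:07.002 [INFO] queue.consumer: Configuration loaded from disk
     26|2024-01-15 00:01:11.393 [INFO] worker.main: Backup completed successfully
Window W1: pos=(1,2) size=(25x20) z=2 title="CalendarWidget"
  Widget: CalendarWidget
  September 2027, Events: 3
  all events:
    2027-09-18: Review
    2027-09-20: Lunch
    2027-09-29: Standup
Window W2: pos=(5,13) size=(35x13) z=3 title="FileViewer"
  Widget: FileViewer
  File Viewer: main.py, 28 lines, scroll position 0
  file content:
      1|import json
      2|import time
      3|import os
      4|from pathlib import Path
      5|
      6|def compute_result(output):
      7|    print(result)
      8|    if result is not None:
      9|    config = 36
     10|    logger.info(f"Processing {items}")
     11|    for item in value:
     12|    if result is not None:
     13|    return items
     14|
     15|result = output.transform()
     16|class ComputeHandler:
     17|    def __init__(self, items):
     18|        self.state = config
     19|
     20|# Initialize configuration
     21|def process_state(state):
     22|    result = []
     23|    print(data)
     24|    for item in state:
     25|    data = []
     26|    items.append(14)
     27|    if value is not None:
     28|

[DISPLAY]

┃ 6  7  8  9 10 11 12   ┃-15 00:00:08.█┃     
┃13 14 15 16 17 18* 19  ┃-15 00:00:10.░┃     
┃20* 21 22 23 24 25 26  ┃-15 00:00:14.░┃     
┃27 28 29* 30           ┃-15 00:00:19.░┃     
┃                       ┃-15 00:00:23.░┃     
┃   ┏━━━━━━━━━━━━━━━━━━━━━━━━━━━━━━━━━┓┃     
┃   ┃ FileViewer                      ┃┃     
┃   ┠─────────────────────────────────┨┃     
┃   ┃import json                     ▲┃┃     
┃   ┃import time                     █┃┃     
┃   ┃import os                       ░┃┃     
┃   ┃from pathlib import Path        ░┃┃     
┃   ┃                                ░┃┃     
┗━━━┃def compute_result(output):     ░┃┃     
    ┃    print(result)               ░┃┃     
    ┃    if result is not None:      ░┃┛     
    ┃    config = 36                 ▼┃      


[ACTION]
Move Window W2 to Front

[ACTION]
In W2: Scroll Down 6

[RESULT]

┃ 6  7  8  9 10 11 12   ┃-15 00:00:08.█┃     
┃13 14 15 16 17 18* 19  ┃-15 00:00:10.░┃     
┃20* 21 22 23 24 25 26  ┃-15 00:00:14.░┃     
┃27 28 29* 30           ┃-15 00:00:19.░┃     
┃                       ┃-15 00:00:23.░┃     
┃   ┏━━━━━━━━━━━━━━━━━━━━━━━━━━━━━━━━━┓┃     
┃   ┃ FileViewer                      ┃┃     
┃   ┠─────────────────────────────────┨┃     
┃   ┃    print(result)               ▲┃┃     
┃   ┃    if result is not None:      ░┃┃     
┃   ┃    config = 36                 ░┃┃     
┃   ┃    logger.info(f"Processing {it█┃┃     
┃   ┃    for item in value:          ░┃┃     
┗━━━┃    if result is not None:      ░┃┃     
    ┃    return items                ░┃┃     
    ┃                                ░┃┛     
    ┃result = output.transform()     ▼┃      


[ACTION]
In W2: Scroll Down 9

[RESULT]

┃ 6  7  8  9 10 11 12   ┃-15 00:00:08.█┃     
┃13 14 15 16 17 18* 19  ┃-15 00:00:10.░┃     
┃20* 21 22 23 24 25 26  ┃-15 00:00:14.░┃     
┃27 28 29* 30           ┃-15 00:00:19.░┃     
┃                       ┃-15 00:00:23.░┃     
┃   ┏━━━━━━━━━━━━━━━━━━━━━━━━━━━━━━━━━┓┃     
┃   ┃ FileViewer                      ┃┃     
┃   ┠─────────────────────────────────┨┃     
┃   ┃class ComputeHandler:           ▲┃┃     
┃   ┃    def __init__(self, items):  ░┃┃     
┃   ┃        self.state = config     ░┃┃     
┃   ┃                                ░┃┃     
┃   ┃# Initialize configuration      ░┃┃     
┗━━━┃def process_state(state):       ░┃┃     
    ┃    result = []                 █┃┃     
    ┃    print(data)                 ░┃┛     
    ┃    for item in state:          ▼┃      
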